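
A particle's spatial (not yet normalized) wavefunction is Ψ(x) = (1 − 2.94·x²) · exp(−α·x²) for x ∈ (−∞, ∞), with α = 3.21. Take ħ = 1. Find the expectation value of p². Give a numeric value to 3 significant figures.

p² Ψ = −ħ² d²Ψ/dx²; ⟨p²⟩ = −ħ² ∫ Ψ*·Ψ'' dx / ∫|Ψ|² dx.
Expand each integrand as polynomial × e^(−2αx²) and use ∫x^(2j)·e^(−2αx²) dx = (2j−1)!!/(4α)^j · √(π/(2α)), odd powers → 0; here √(π/(2α)) = 0.69953. Differentiate with the product rule, d/dx e^(−αx²) = −2αx·e^(−αx²).
State is unnormalized: ∫|Ψ|² dx = 0.48921, and ∫Ψ*·(−ħ² Ψ'') dx = 4.0979, so ⟨p²⟩ = 4.0979 / 0.48921.
⟨p²⟩ = 8.3765.

8.38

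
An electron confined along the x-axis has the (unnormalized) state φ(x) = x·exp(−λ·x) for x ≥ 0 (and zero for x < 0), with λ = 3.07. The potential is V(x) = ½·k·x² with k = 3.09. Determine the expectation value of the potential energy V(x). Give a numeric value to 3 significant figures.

⟨V⟩ = ∫ V(x)·|φ|² dx / ∫|φ|² dx.
Every integrand reduces to terms xʲ·e^(−2λx) on [0, ∞); use ∫₀^∞ xʲ·e^(−2λx) dx = j!/(2λ)^(j+1).
State is unnormalized: ∫|φ|² dx = 0.0086402, and ∫φ*·V(x)·φ dx = 0.0042491, so ⟨V⟩ = 0.0042491 / 0.0086402.
⟨V⟩ = 0.49178.

0.492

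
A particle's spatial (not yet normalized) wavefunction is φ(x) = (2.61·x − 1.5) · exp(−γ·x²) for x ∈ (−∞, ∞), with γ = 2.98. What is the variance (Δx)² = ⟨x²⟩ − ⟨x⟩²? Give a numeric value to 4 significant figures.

Compute ⟨x⟩ and ⟨x²⟩ separately, then (Δx)² = ⟨x²⟩ − ⟨x⟩².
Expand each integrand as polynomial × e^(−2γx²) and use ∫x^(2j)·e^(−2γx²) dx = (2j−1)!!/(4γ)^j · √(π/(2γ)), odd powers → 0; here √(π/(2γ)) = 0.72603.
Normalization: ∫|φ|² dx = 2.0485.
⟨x⟩ = -0.23281 and ⟨x²⟩ = 0.11788.
(Δx)² = 0.11788 − (-0.23281)² = 0.063675.

0.06368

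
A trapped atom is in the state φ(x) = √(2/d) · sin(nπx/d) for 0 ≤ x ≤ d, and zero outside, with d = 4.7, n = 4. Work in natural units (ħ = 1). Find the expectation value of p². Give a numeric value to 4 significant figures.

7.149

p² φ = −ħ² d²φ/dx²; ⟨p²⟩ = −ħ² ∫ φ*·φ'' dx.
d/dx sin(nπx/d) = (nπ/d)·cos(nπx/d) and d²/dx² sin(nπx/d) = −(nπ/d)²·sin(nπx/d); on 0 ≤ x ≤ d, ∫sin²(nπx/d) dx = d/2 and ∫sin(nπx/d)·cos(nπx/d) dx = 0.
⟨p²⟩ = 7.1486.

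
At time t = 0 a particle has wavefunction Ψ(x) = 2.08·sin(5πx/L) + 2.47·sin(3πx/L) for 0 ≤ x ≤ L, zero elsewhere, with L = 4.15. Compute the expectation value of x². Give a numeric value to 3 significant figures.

6.48

⟨x²⟩ = ∫ x²·|Ψ|² dx / ∫|Ψ|² dx (integrals over the domain).
On 0 ≤ x ≤ L (j ≠ l): ∫sin²(jπx/L) dx = L/2, ∫sin(jπx/L)·sin(lπx/L) dx = 0; diagonal moments ∫x·sin²(jπx/L) dx = L²/4, ∫x²·sin²(jπx/L) dx = L³·(1/6 − 1/(4j²π²)); cross terms ∫x·sin(jπx/L)·sin(lπx/L) dx = 0 for j + l even and −4jlL²/(π²(j² − l²)²) for j + l odd, ∫x²·sin(jπx/L)·sin(lπx/L) dx = (−1)^(j+l)·4jlL³/(π²(j² − l²)²); higher powers the same way via product-to-sum and parts.
State is unnormalized: ∫|Ψ|² dx = 21.637, and ∫Ψ*·x²·Ψ dx = 140.11, so ⟨x²⟩ = 140.11 / 21.637.
⟨x²⟩ = 6.4757.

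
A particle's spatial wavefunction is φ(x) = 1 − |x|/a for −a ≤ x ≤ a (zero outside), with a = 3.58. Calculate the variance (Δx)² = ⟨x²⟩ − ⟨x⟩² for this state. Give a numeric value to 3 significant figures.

1.28

Compute ⟨x⟩ and ⟨x²⟩ separately, then (Δx)² = ⟨x²⟩ − ⟨x⟩².
φ is even, so ∫ over [−a, a] = 2∫₀ᵃ with φ = 1 − x/a there: ∫₀ᵃ (1 − x/a)² dx = a/3, ∫₀ᵃ x²(1 − x/a)² dx = a³/30, ∫₀ᵃ x⁴(1 − x/a)² dx = a⁵/105.
Normalization: ∫|φ|² dx = 2.3867.
⟨x⟩ = 0.0000 and ⟨x²⟩ = 1.2816.
(Δx)² = 1.2816 − (0.0000)² = 1.2816.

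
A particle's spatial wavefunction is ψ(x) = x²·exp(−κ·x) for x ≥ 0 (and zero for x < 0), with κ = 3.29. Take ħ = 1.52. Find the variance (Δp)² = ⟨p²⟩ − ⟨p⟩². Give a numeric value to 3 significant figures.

Compute ⟨p⟩ and ⟨p²⟩ separately; (Δp)² = ⟨p²⟩ − ⟨p⟩².
Differentiate x²·exp(−κ·x) with the product rule; every integrand then reduces to terms xʲ·e^(−2κx) on [0, ∞), with ∫₀^∞ xʲ·e^(−2κx) dx = j!/(2κ)^(j+1).
Normalization: ∫|ψ|² dx = 0.0019457.
⟨p⟩ = 0.0000 and ⟨p²⟩ = 8.3360.
(Δp)² = 8.3360 − (0.0000)² = 8.3360.

8.34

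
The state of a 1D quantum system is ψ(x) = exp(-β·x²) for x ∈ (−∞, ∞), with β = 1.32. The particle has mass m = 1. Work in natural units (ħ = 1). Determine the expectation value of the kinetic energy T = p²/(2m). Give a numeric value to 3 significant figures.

0.660

T = −(ħ²/2m) d²/dx², so ⟨T⟩ = −(ħ²/2m) ∫ ψ*·ψ'' dx / ∫|ψ|² dx; with m = 1.
Gaussian moments: ∫x^(2j)·e^(−2βx²) dx = (2j−1)!!/(4β)^j · √(π/(2β)), odd powers integrate to 0; here √(π/(2β)) = 1.0909. Derivatives: d/dx e^(−βx²) = −2βx·e^(−βx²), d²/dx² e^(−βx²) = (4β²x² − 2β)·e^(−βx²).
State is unnormalized: ∫|ψ|² dx = 1.0909, and ∫ψ*·(−ħ²/2m · ψ'') dx = 0.71997, so ⟨T⟩ = 0.71997 / 1.0909.
⟨T⟩ = 0.66000.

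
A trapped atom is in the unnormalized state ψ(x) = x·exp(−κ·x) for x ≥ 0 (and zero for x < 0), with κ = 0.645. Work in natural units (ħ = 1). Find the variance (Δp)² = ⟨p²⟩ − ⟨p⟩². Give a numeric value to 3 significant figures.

Compute ⟨p⟩ and ⟨p²⟩ separately; (Δp)² = ⟨p²⟩ − ⟨p⟩².
Differentiate x·exp(−κ·x) with the product rule; every integrand then reduces to terms xʲ·e^(−2κx) on [0, ∞), with ∫₀^∞ xʲ·e^(−2κx) dx = j!/(2κ)^(j+1).
Normalization: ∫|ψ|² dx = 0.93167.
⟨p⟩ = 0.0000 and ⟨p²⟩ = 0.41603.
(Δp)² = 0.41603 − (0.0000)² = 0.41603.

0.416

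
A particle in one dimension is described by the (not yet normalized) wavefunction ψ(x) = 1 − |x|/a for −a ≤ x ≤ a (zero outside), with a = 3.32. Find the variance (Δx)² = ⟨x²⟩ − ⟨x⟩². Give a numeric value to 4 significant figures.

Compute ⟨x⟩ and ⟨x²⟩ separately, then (Δx)² = ⟨x²⟩ − ⟨x⟩².
ψ is even, so ∫ over [−a, a] = 2∫₀ᵃ with ψ = 1 − x/a there: ∫₀ᵃ (1 − x/a)² dx = a/3, ∫₀ᵃ x²(1 − x/a)² dx = a³/30, ∫₀ᵃ x⁴(1 − x/a)² dx = a⁵/105.
Normalization: ∫|ψ|² dx = 2.2133.
⟨x⟩ = 0.0000 and ⟨x²⟩ = 1.1022.
(Δx)² = 1.1022 − (0.0000)² = 1.1022.

1.102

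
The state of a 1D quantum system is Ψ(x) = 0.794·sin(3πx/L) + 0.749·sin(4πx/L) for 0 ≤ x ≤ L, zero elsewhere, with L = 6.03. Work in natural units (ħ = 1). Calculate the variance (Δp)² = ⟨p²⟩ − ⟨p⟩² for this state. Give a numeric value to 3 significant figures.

3.34

Compute ⟨p⟩ and ⟨p²⟩ separately; (Δp)² = ⟨p²⟩ − ⟨p⟩².
d²/dx² sin(jπx/L) = −(jπ/L)²·sin(jπx/L); on 0 ≤ x ≤ L, ∫sin²(jπx/L) dx = L/2 and ∫sin(jπx/L)·sin(lπx/L) dx = 0 for j ≠ l, so only diagonal terms survive in ∫|Ψ|² and ∫Ψ·Ψ″; ∫Ψ·Ψ′ dx = [Ψ²/2] between the walls = 0.
Normalization: ∫|Ψ|² dx = 3.5922.
⟨p⟩ = 0.0000 and ⟨p²⟩ = 3.3376.
(Δp)² = 3.3376 − (0.0000)² = 3.3376.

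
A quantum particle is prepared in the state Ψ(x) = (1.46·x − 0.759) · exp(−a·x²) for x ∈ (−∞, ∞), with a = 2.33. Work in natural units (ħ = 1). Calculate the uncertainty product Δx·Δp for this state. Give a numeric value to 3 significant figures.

0.544

Δx = √(⟨x²⟩−⟨x⟩²), Δp = √(⟨p²⟩−⟨p⟩²).
Expand each integrand as polynomial × e^(−2ax²) and use ∫x^(2j)·e^(−2ax²) dx = (2j−1)!!/(4a)^j · √(π/(2a)), odd powers → 0; here √(π/(2a)) = 0.82107. Differentiate with the product rule, d/dx e^(−ax²) = −2ax·e^(−ax²).
Normalization: ∫|Ψ|² dx = 0.66079.
⟨x⟩ = -0.29548, ⟨x²⟩ = 0.16828 ⇒ Δx = 0.28456.
⟨p⟩ = 0.0000, ⟨p²⟩ = 3.6543 ⇒ Δp = 1.9116.
Δx·Δp = 0.54397.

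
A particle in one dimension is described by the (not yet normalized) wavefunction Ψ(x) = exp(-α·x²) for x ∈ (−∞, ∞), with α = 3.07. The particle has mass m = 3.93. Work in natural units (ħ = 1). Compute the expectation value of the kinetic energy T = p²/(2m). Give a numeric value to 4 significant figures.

T = −(ħ²/2m) d²/dx², so ⟨T⟩ = −(ħ²/2m) ∫ Ψ*·Ψ'' dx / ∫|Ψ|² dx; with m = 3.93.
Gaussian moments: ∫x^(2j)·e^(−2αx²) dx = (2j−1)!!/(4α)^j · √(π/(2α)), odd powers integrate to 0; here √(π/(2α)) = 0.71530. Derivatives: d/dx e^(−αx²) = −2αx·e^(−αx²), d²/dx² e^(−αx²) = (4α²x² − 2α)·e^(−αx²).
State is unnormalized: ∫|Ψ|² dx = 0.71530, and ∫Ψ*·(−ħ²/2m · Ψ'') dx = 0.27939, so ⟨T⟩ = 0.27939 / 0.71530.
⟨T⟩ = 0.39059.

0.3906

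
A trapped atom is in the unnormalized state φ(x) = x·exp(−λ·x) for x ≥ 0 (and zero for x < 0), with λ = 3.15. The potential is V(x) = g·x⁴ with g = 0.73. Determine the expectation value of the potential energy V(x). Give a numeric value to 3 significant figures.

⟨V⟩ = ∫ V(x)·|φ|² dx / ∫|φ|² dx.
Every integrand reduces to terms xʲ·e^(−2λx) on [0, ∞); use ∫₀^∞ xʲ·e^(−2λx) dx = j!/(2λ)^(j+1).
State is unnormalized: ∫|φ|² dx = 0.0079985, and ∫φ*·V(x)·φ dx = 0.0013344, so ⟨V⟩ = 0.0013344 / 0.0079985.
⟨V⟩ = 0.16683.

0.167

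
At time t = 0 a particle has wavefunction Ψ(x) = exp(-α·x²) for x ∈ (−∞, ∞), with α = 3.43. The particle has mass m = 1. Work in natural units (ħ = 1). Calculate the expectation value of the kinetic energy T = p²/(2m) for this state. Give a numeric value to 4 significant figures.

T = −(ħ²/2m) d²/dx², so ⟨T⟩ = −(ħ²/2m) ∫ Ψ*·Ψ'' dx / ∫|Ψ|² dx; with m = 1.
Gaussian moments: ∫x^(2j)·e^(−2αx²) dx = (2j−1)!!/(4α)^j · √(π/(2α)), odd powers integrate to 0; here √(π/(2α)) = 0.67673. Derivatives: d/dx e^(−αx²) = −2αx·e^(−αx²), d²/dx² e^(−αx²) = (4α²x² − 2α)·e^(−αx²).
State is unnormalized: ∫|Ψ|² dx = 0.67673, and ∫Ψ*·(−ħ²/2m · Ψ'') dx = 1.1606, so ⟨T⟩ = 1.1606 / 0.67673.
⟨T⟩ = 1.7150.

1.715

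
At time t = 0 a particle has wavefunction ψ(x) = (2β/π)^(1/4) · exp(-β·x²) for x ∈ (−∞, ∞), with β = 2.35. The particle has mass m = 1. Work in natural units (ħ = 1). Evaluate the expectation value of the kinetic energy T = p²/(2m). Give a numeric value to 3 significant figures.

T = −(ħ²/2m) d²/dx², so ⟨T⟩ = −(ħ²/2m) ∫ ψ*·ψ'' dx; with m = 1.
Gaussian moments: ∫x^(2j)·e^(−2βx²) dx = (2j−1)!!/(4β)^j · √(π/(2β)), odd powers integrate to 0; here √(π/(2β)) = 0.81757. Derivatives: d/dx e^(−βx²) = −2βx·e^(−βx²), d²/dx² e^(−βx²) = (4β²x² − 2β)·e^(−βx²).
⟨T⟩ = 1.1750.

1.18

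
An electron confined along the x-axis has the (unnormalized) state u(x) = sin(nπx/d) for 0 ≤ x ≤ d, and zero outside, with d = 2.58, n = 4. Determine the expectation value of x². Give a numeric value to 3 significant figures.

⟨x²⟩ = ∫ x²·|u|² dx / ∫|u|² dx (integrals over the domain).
With sin²θ = (1 − cos2θ)/2 on 0 ≤ x ≤ d: ∫sin²(nπx/d) dx = d/2, ∫x·sin²(nπx/d) dx = d²/4, ∫x²·sin²(nπx/d) dx = d³·(1/6 − 1/(4n²π²)); higher powers xᵏ the same way, integrating xᵏ·cos(2nπx/d) by parts.
State is unnormalized: ∫|u|² dx = 1.2900, and ∫u*·x²·u dx = 2.8351, so ⟨x²⟩ = 2.8351 / 1.2900.
⟨x²⟩ = 2.1977.

2.20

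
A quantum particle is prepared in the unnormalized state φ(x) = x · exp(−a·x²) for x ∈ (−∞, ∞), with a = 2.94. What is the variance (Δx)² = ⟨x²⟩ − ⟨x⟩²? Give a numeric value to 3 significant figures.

0.255

Compute ⟨x⟩ and ⟨x²⟩ separately, then (Δx)² = ⟨x²⟩ − ⟨x⟩².
Expand each integrand as polynomial × e^(−2ax²) and use ∫x^(2j)·e^(−2ax²) dx = (2j−1)!!/(4a)^j · √(π/(2a)), odd powers → 0; here √(π/(2a)) = 0.73095.
Normalization: ∫|φ|² dx = 0.062155.
⟨x⟩ = 0.0000 and ⟨x²⟩ = 0.25510.
(Δx)² = 0.25510 − (0.0000)² = 0.25510.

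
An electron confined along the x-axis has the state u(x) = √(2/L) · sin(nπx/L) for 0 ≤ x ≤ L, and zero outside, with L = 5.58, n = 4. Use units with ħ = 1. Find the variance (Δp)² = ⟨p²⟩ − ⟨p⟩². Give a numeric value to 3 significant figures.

Compute ⟨p⟩ and ⟨p²⟩ separately; (Δp)² = ⟨p²⟩ − ⟨p⟩².
d/dx sin(nπx/L) = (nπ/L)·cos(nπx/L) and d²/dx² sin(nπx/L) = −(nπ/L)²·sin(nπx/L); on 0 ≤ x ≤ L, ∫sin²(nπx/L) dx = L/2 and ∫sin(nπx/L)·cos(nπx/L) dx = 0.
⟨p⟩ = 0.0000 and ⟨p²⟩ = 5.0717.
(Δp)² = 5.0717 − (0.0000)² = 5.0717.

5.07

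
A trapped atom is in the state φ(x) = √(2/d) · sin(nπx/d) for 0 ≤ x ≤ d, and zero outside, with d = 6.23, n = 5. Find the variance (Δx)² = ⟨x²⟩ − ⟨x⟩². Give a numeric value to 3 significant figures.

Compute ⟨x⟩ and ⟨x²⟩ separately, then (Δx)² = ⟨x²⟩ − ⟨x⟩².
With sin²θ = (1 − cos2θ)/2 on 0 ≤ x ≤ d: ∫sin²(nπx/d) dx = d/2, ∫x·sin²(nπx/d) dx = d²/4, ∫x²·sin²(nπx/d) dx = d³·(1/6 − 1/(4n²π²)); higher powers xᵏ the same way, integrating xᵏ·cos(2nπx/d) by parts.
⟨x⟩ = 3.1150 and ⟨x²⟩ = 12.859.
(Δx)² = 12.859 − (3.1150)² = 3.1558.

3.16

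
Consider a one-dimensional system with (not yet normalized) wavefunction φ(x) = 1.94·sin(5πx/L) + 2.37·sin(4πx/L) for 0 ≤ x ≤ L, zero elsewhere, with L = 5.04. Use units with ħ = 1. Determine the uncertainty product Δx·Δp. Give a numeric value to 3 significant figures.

2.86

Δx = √(⟨x²⟩−⟨x⟩²), Δp = √(⟨p²⟩−⟨p⟩²).
On 0 ≤ x ≤ L (j ≠ l): ∫sin²(jπx/L) dx = L/2, ∫sin(jπx/L)·sin(lπx/L) dx = 0; diagonal moments ∫x·sin²(jπx/L) dx = L²/4, ∫x²·sin²(jπx/L) dx = L³·(1/6 − 1/(4j²π²)); cross terms ∫x·sin(jπx/L)·sin(lπx/L) dx = 0 for j + l even and −4jlL²/(π²(j² − l²)²) for j + l odd, ∫x²·sin(jπx/L)·sin(lπx/L) dx = (−1)^(j+l)·4jlL³/(π²(j² − l²)²); higher powers the same way via product-to-sum and parts. d²/dx² sin(jπx/L) = −(jπ/L)²·sin(jπx/L); on 0 ≤ x ≤ L, ∫sin²(jπx/L) dx = L/2 and ∫sin(jπx/L)·sin(lπx/L) dx = 0 for j ≠ l, so only diagonal terms survive in ∫|φ|² and ∫φ·φ″; ∫φ·φ′ dx = [φ²/2] between the walls = 0.
Normalization: ∫|φ|² dx = 23.639.
⟨x⟩ = 1.5312, ⟨x²⟩ = 3.4147 ⇒ Δx = 1.0345.
⟨p⟩ = 0.0000, ⟨p²⟩ = 7.6197 ⇒ Δp = 2.7604.
Δx·Δp = 2.8556.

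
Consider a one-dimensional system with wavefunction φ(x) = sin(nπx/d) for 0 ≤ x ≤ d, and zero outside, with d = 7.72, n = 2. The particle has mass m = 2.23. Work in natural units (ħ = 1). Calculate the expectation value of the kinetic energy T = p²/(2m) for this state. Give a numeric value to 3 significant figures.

0.149

T = −(ħ²/2m) d²/dx², so ⟨T⟩ = −(ħ²/2m) ∫ φ*·φ'' dx / ∫|φ|² dx; with m = 2.23.
d/dx sin(nπx/d) = (nπ/d)·cos(nπx/d) and d²/dx² sin(nπx/d) = −(nπ/d)²·sin(nπx/d); on 0 ≤ x ≤ d, ∫sin²(nπx/d) dx = d/2 and ∫sin(nπx/d)·cos(nπx/d) dx = 0.
State is unnormalized: ∫|φ|² dx = 3.8600, and ∫φ*·(−ħ²/2m · φ'') dx = 0.57329, so ⟨T⟩ = 0.57329 / 3.8600.
⟨T⟩ = 0.14852.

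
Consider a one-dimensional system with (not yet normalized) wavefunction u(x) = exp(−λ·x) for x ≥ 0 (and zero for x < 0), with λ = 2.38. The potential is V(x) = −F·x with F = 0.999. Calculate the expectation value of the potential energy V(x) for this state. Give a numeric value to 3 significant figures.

-0.210

⟨V⟩ = ∫ V(x)·|u|² dx / ∫|u|² dx.
Every integrand reduces to terms xʲ·e^(−2λx) on [0, ∞); use ∫₀^∞ xʲ·e^(−2λx) dx = j!/(2λ)^(j+1).
State is unnormalized: ∫|u|² dx = 0.21008, and ∫u*·V(x)·u dx = -0.044091, so ⟨V⟩ = -0.044091 / 0.21008.
⟨V⟩ = -0.20987.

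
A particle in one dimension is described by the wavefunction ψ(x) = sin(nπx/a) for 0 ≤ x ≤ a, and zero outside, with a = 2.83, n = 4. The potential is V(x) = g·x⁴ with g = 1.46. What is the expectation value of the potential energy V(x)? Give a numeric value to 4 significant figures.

⟨V⟩ = ∫ V(x)·|ψ|² dx / ∫|ψ|² dx.
With sin²θ = (1 − cos2θ)/2 on 0 ≤ x ≤ a: ∫sin²(nπx/a) dx = a/2, ∫x·sin²(nπx/a) dx = a²/4, ∫x²·sin²(nπx/a) dx = a³·(1/6 − 1/(4n²π²)); higher powers xᵏ the same way, integrating xᵏ·cos(2nπx/a) by parts.
State is unnormalized: ∫|ψ|² dx = 1.4150, and ∫ψ*·V(x)·ψ dx = 25.671, so ⟨V⟩ = 25.671 / 1.4150.
⟨V⟩ = 18.142.

18.14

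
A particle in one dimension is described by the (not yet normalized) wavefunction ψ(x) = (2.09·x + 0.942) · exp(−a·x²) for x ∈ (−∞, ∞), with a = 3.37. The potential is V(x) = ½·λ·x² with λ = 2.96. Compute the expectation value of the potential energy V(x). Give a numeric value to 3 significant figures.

0.169

⟨V⟩ = ∫ V(x)·|ψ|² dx / ∫|ψ|² dx.
Expand each integrand as polynomial × e^(−2ax²) and use ∫x^(2j)·e^(−2ax²) dx = (2j−1)!!/(4a)^j · √(π/(2a)), odd powers → 0; here √(π/(2a)) = 0.68272.
State is unnormalized: ∫|ψ|² dx = 0.82706, and ∫ψ*·V(x)·ψ dx = 0.13938, so ⟨V⟩ = 0.13938 / 0.82706.
⟨V⟩ = 0.16853.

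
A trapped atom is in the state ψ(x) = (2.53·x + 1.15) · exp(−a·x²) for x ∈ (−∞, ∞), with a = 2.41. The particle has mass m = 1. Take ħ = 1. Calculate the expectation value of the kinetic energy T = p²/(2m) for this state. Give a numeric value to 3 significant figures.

T = −(ħ²/2m) d²/dx², so ⟨T⟩ = −(ħ²/2m) ∫ ψ*·ψ'' dx / ∫|ψ|² dx; with m = 1.
Expand each integrand as polynomial × e^(−2ax²) and use ∫x^(2j)·e^(−2ax²) dx = (2j−1)!!/(4a)^j · √(π/(2a)), odd powers → 0; here √(π/(2a)) = 0.80733. Differentiate with the product rule, d/dx e^(−ax²) = −2ax·e^(−ax²).
State is unnormalized: ∫|ψ|² dx = 1.6038, and ∫ψ*·(−ħ²/2m · ψ'') dx = 3.2244, so ⟨T⟩ = 3.2244 / 1.6038.
⟨T⟩ = 2.0106.

2.01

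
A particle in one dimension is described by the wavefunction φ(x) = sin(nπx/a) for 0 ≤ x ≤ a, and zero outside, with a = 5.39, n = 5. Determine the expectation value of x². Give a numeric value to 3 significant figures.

⟨x²⟩ = ∫ x²·|φ|² dx / ∫|φ|² dx (integrals over the domain).
With sin²θ = (1 − cos2θ)/2 on 0 ≤ x ≤ a: ∫sin²(nπx/a) dx = a/2, ∫x·sin²(nπx/a) dx = a²/4, ∫x²·sin²(nπx/a) dx = a³·(1/6 − 1/(4n²π²)); higher powers xᵏ the same way, integrating xᵏ·cos(2nπx/a) by parts.
State is unnormalized: ∫|φ|² dx = 2.6950, and ∫φ*·x²·φ dx = 25.940, so ⟨x²⟩ = 25.940 / 2.6950.
⟨x²⟩ = 9.6252.

9.63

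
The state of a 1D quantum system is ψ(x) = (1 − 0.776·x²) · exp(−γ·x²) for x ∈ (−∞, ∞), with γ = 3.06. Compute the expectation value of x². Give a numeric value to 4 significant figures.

0.06275

⟨x²⟩ = ∫ x²·|ψ|² dx / ∫|ψ|² dx (integrals over the domain).
Expand each integrand as polynomial × e^(−2γx²) and use ∫x^(2j)·e^(−2γx²) dx = (2j−1)!!/(4γ)^j · √(π/(2γ)), odd powers → 0; here √(π/(2γ)) = 0.71647.
State is unnormalized: ∫|ψ|² dx = 0.63426, and ∫ψ*·x²·ψ dx = 0.039798, so ⟨x²⟩ = 0.039798 / 0.63426.
⟨x²⟩ = 0.062747.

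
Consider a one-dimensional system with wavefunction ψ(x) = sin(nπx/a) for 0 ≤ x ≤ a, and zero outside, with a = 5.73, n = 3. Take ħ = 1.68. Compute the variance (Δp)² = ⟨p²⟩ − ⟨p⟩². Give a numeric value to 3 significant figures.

7.64

Compute ⟨p⟩ and ⟨p²⟩ separately; (Δp)² = ⟨p²⟩ − ⟨p⟩².
d/dx sin(nπx/a) = (nπ/a)·cos(nπx/a) and d²/dx² sin(nπx/a) = −(nπ/a)²·sin(nπx/a); on 0 ≤ x ≤ a, ∫sin²(nπx/a) dx = a/2 and ∫sin(nπx/a)·cos(nπx/a) dx = 0.
Normalization: ∫|ψ|² dx = 2.8650.
⟨p⟩ = 0.0000 and ⟨p²⟩ = 7.6357.
(Δp)² = 7.6357 − (0.0000)² = 7.6357.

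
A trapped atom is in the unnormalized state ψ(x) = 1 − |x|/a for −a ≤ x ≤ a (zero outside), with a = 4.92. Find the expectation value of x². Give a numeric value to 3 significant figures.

2.42

⟨x²⟩ = ∫ x²·|ψ|² dx / ∫|ψ|² dx (integrals over the domain).
ψ is even, so ∫ over [−a, a] = 2∫₀ᵃ with ψ = 1 − x/a there: ∫₀ᵃ (1 − x/a)² dx = a/3, ∫₀ᵃ x²(1 − x/a)² dx = a³/30, ∫₀ᵃ x⁴(1 − x/a)² dx = a⁵/105.
State is unnormalized: ∫|ψ|² dx = 3.2800, and ∫ψ*·x²·ψ dx = 7.9397, so ⟨x²⟩ = 7.9397 / 3.2800.
⟨x²⟩ = 2.4206.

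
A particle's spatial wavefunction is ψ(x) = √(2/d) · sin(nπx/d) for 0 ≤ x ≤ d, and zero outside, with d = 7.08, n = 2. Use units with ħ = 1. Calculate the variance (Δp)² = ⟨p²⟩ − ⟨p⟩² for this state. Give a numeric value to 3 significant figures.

Compute ⟨p⟩ and ⟨p²⟩ separately; (Δp)² = ⟨p²⟩ − ⟨p⟩².
d/dx sin(nπx/d) = (nπ/d)·cos(nπx/d) and d²/dx² sin(nπx/d) = −(nπ/d)²·sin(nπx/d); on 0 ≤ x ≤ d, ∫sin²(nπx/d) dx = d/2 and ∫sin(nπx/d)·cos(nπx/d) dx = 0.
⟨p⟩ = 0.0000 and ⟨p²⟩ = 0.78758.
(Δp)² = 0.78758 − (0.0000)² = 0.78758.

0.788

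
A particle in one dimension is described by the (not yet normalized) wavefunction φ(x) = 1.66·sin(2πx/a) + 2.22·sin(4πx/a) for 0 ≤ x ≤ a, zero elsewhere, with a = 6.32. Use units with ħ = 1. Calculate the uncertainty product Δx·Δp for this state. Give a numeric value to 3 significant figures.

Δx = √(⟨x²⟩−⟨x⟩²), Δp = √(⟨p²⟩−⟨p⟩²).
On 0 ≤ x ≤ a (j ≠ l): ∫sin²(jπx/a) dx = a/2, ∫sin(jπx/a)·sin(lπx/a) dx = 0; diagonal moments ∫x·sin²(jπx/a) dx = a²/4, ∫x²·sin²(jπx/a) dx = a³·(1/6 − 1/(4j²π²)); cross terms ∫x·sin(jπx/a)·sin(lπx/a) dx = 0 for j + l even and −4jla²/(π²(j² − l²)²) for j + l odd, ∫x²·sin(jπx/a)·sin(lπx/a) dx = (−1)^(j+l)·4jla³/(π²(j² − l²)²); higher powers the same way via product-to-sum and parts. d²/dx² sin(jπx/a) = −(jπ/a)²·sin(jπx/a); on 0 ≤ x ≤ a, ∫sin²(jπx/a) dx = a/2 and ∫sin(jπx/a)·sin(lπx/a) dx = 0 for j ≠ l, so only diagonal terms survive in ∫|φ|² and ∫φ·φ″; ∫φ·φ′ dx = [φ²/2] between the walls = 0.
Normalization: ∫|φ|² dx = 24.281.
⟨x⟩ = 3.1600, ⟨x²⟩ = 14.777 ⇒ Δx = 2.1889.
⟨p⟩ = 0.0000, ⟨p²⟩ = 2.8902 ⇒ Δp = 1.7001.
Δx·Δp = 3.7212.

3.72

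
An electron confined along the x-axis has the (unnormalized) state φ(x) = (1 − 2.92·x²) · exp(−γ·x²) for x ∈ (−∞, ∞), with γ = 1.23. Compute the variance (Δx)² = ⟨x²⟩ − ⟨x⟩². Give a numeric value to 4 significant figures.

0.6363

Compute ⟨x⟩ and ⟨x²⟩ separately, then (Δx)² = ⟨x²⟩ − ⟨x⟩².
Expand each integrand as polynomial × e^(−2γx²) and use ∫x^(2j)·e^(−2γx²) dx = (2j−1)!!/(4γ)^j · √(π/(2γ)), odd powers → 0; here √(π/(2γ)) = 1.1301.
Normalization: ∫|φ|² dx = 0.98285.
⟨x⟩ = 0.0000 and ⟨x²⟩ = 0.63626.
(Δx)² = 0.63626 − (0.0000)² = 0.63626.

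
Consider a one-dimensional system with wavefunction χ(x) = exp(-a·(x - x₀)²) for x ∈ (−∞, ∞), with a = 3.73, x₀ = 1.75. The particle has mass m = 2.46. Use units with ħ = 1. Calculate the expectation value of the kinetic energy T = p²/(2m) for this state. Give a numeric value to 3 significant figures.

T = −(ħ²/2m) d²/dx², so ⟨T⟩ = −(ħ²/2m) ∫ χ*·χ'' dx / ∫|χ|² dx; with m = 2.46.
Gaussian moments (u = x − x₀): ∫u^(2j)·e^(−2au²) du = (2j−1)!!/(4a)^j · √(π/(2a)), odd powers integrate to 0; here √(π/(2a)) = 0.64894. Derivatives: d/dx e^(−au²) = −2au·e^(−au²), d²/dx² e^(−au²) = (4a²u² − 2a)·e^(−au²).
State is unnormalized: ∫|χ|² dx = 0.64894, and ∫χ*·(−ħ²/2m · χ'') dx = 0.49198, so ⟨T⟩ = 0.49198 / 0.64894.
⟨T⟩ = 0.75813.

0.758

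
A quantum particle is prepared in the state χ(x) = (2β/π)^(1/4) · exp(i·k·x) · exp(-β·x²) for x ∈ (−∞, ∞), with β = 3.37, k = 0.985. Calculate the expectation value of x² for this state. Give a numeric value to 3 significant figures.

0.0742

⟨x²⟩ = ∫ x²·|χ|² dx (integrals over the domain).
Gaussian moments: ∫x^(2j)·e^(−2βx²) dx = (2j−1)!!/(4β)^j · √(π/(2β)), odd powers integrate to 0; here √(π/(2β)) = 0.68272.
⟨x²⟩ = 0.074184.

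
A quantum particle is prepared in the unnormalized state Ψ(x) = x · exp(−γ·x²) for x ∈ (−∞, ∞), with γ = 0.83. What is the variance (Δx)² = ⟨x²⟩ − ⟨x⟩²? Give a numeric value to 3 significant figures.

Compute ⟨x⟩ and ⟨x²⟩ separately, then (Δx)² = ⟨x²⟩ − ⟨x⟩².
Expand each integrand as polynomial × e^(−2γx²) and use ∫x^(2j)·e^(−2γx²) dx = (2j−1)!!/(4γ)^j · √(π/(2γ)), odd powers → 0; here √(π/(2γ)) = 1.3757.
Normalization: ∫|Ψ|² dx = 0.41436.
⟨x⟩ = 0.0000 and ⟨x²⟩ = 0.90361.
(Δx)² = 0.90361 − (0.0000)² = 0.90361.

0.904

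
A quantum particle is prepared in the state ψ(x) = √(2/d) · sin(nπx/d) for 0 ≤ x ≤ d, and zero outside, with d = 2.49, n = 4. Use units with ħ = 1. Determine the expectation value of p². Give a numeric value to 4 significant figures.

p² ψ = −ħ² d²ψ/dx²; ⟨p²⟩ = −ħ² ∫ ψ*·ψ'' dx.
d/dx sin(nπx/d) = (nπ/d)·cos(nπx/d) and d²/dx² sin(nπx/d) = −(nπ/d)²·sin(nπx/d); on 0 ≤ x ≤ d, ∫sin²(nπx/d) dx = d/2 and ∫sin(nπx/d)·cos(nπx/d) dx = 0.
⟨p²⟩ = 25.470.

25.47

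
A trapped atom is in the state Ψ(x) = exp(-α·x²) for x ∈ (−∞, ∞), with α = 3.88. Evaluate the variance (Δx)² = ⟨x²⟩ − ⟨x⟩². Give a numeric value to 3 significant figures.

0.0644

Compute ⟨x⟩ and ⟨x²⟩ separately, then (Δx)² = ⟨x²⟩ − ⟨x⟩².
Gaussian moments: ∫x^(2j)·e^(−2αx²) dx = (2j−1)!!/(4α)^j · √(π/(2α)), odd powers integrate to 0; here √(π/(2α)) = 0.63627.
Normalization: ∫|Ψ|² dx = 0.63627.
⟨x⟩ = 0.0000 and ⟨x²⟩ = 0.064433.
(Δx)² = 0.064433 − (0.0000)² = 0.064433.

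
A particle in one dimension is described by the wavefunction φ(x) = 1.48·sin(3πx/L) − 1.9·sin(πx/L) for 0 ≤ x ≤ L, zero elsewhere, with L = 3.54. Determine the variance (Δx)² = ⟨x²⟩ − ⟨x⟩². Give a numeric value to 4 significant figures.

Compute ⟨x⟩ and ⟨x²⟩ separately, then (Δx)² = ⟨x²⟩ − ⟨x⟩².
On 0 ≤ x ≤ L (j ≠ l): ∫sin²(jπx/L) dx = L/2, ∫sin(jπx/L)·sin(lπx/L) dx = 0; diagonal moments ∫x·sin²(jπx/L) dx = L²/4, ∫x²·sin²(jπx/L) dx = L³·(1/6 − 1/(4j²π²)); cross terms ∫x·sin(jπx/L)·sin(lπx/L) dx = 0 for j + l even and −4jlL²/(π²(j² − l²)²) for j + l odd, ∫x²·sin(jπx/L)·sin(lπx/L) dx = (−1)^(j+l)·4jlL³/(π²(j² − l²)²); higher powers the same way via product-to-sum and parts.
Normalization: ∫|φ|² dx = 10.267.
⟨x⟩ = 1.7700 and ⟨x²⟩ = 3.2938.
(Δx)² = 3.2938 − (1.7700)² = 0.16088.

0.1609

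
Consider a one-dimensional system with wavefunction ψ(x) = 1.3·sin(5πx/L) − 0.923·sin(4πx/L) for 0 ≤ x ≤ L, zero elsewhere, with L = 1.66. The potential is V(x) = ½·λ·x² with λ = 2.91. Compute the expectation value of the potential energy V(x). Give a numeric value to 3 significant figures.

⟨V⟩ = ∫ V(x)·|ψ|² dx / ∫|ψ|² dx.
On 0 ≤ x ≤ L (j ≠ l): ∫sin²(jπx/L) dx = L/2, ∫sin(jπx/L)·sin(lπx/L) dx = 0; diagonal moments ∫x·sin²(jπx/L) dx = L²/4, ∫x²·sin²(jπx/L) dx = L³·(1/6 − 1/(4j²π²)); cross terms ∫x·sin(jπx/L)·sin(lπx/L) dx = 0 for j + l even and −4jlL²/(π²(j² − l²)²) for j + l odd, ∫x²·sin(jπx/L)·sin(lπx/L) dx = (−1)^(j+l)·4jlL³/(π²(j² − l²)²); higher powers the same way via product-to-sum and parts.
State is unnormalized: ∫|ψ|² dx = 2.1098, and ∫ψ*·V(x)·ψ dx = 4.3976, so ⟨V⟩ = 4.3976 / 2.1098.
⟨V⟩ = 2.0844.

2.08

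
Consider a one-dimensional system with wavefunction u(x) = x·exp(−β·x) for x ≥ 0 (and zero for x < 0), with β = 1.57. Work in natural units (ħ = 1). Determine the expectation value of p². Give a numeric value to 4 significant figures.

p² u = −ħ² d²u/dx²; ⟨p²⟩ = −ħ² ∫ u*·u'' dx / ∫|u|² dx.
Differentiate x·exp(−β·x) with the product rule; every integrand then reduces to terms xʲ·e^(−2βx) on [0, ∞), with ∫₀^∞ xʲ·e^(−2βx) dx = j!/(2β)^(j+1).
State is unnormalized: ∫|u|² dx = 0.064601, and ∫u*·(−ħ² u'') dx = 0.15924, so ⟨p²⟩ = 0.15924 / 0.064601.
⟨p²⟩ = 2.4649.

2.465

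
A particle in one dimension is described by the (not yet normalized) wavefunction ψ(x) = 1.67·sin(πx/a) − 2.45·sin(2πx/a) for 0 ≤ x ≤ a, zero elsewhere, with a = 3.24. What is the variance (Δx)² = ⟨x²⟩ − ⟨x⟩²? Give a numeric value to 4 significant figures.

0.3202

Compute ⟨x⟩ and ⟨x²⟩ separately, then (Δx)² = ⟨x²⟩ − ⟨x⟩².
On 0 ≤ x ≤ a (j ≠ l): ∫sin²(jπx/a) dx = a/2, ∫sin(jπx/a)·sin(lπx/a) dx = 0; diagonal moments ∫x·sin²(jπx/a) dx = a²/4, ∫x²·sin²(jπx/a) dx = a³·(1/6 − 1/(4j²π²)); cross terms ∫x·sin(jπx/a)·sin(lπx/a) dx = 0 for j + l even and −4jla²/(π²(j² − l²)²) for j + l odd, ∫x²·sin(jπx/a)·sin(lπx/a) dx = (−1)^(j+l)·4jla³/(π²(j² − l²)²); higher powers the same way via product-to-sum and parts.
Normalization: ∫|ψ|² dx = 14.242.
⟨x⟩ = 2.1632 and ⟨x²⟩ = 4.9998.
(Δx)² = 4.9998 − (2.1632)² = 0.32023.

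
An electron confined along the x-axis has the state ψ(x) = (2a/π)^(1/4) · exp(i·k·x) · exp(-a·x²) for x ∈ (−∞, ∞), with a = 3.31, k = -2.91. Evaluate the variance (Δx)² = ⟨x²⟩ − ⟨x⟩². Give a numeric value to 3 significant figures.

0.0755

Compute ⟨x⟩ and ⟨x²⟩ separately, then (Δx)² = ⟨x²⟩ − ⟨x⟩².
Gaussian moments: ∫x^(2j)·e^(−2ax²) dx = (2j−1)!!/(4a)^j · √(π/(2a)), odd powers integrate to 0; here √(π/(2a)) = 0.68888.
⟨x⟩ = 0.0000 and ⟨x²⟩ = 0.075529.
(Δx)² = 0.075529 − (0.0000)² = 0.075529.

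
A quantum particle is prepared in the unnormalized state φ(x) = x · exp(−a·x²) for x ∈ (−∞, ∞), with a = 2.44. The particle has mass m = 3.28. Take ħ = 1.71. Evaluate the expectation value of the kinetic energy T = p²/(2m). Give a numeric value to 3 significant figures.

3.26

T = −(ħ²/2m) d²/dx², so ⟨T⟩ = −(ħ²/2m) ∫ φ*·φ'' dx / ∫|φ|² dx; with m = 3.28.
Expand each integrand as polynomial × e^(−2ax²) and use ∫x^(2j)·e^(−2ax²) dx = (2j−1)!!/(4a)^j · √(π/(2a)), odd powers → 0; here √(π/(2a)) = 0.80235. Differentiate with the product rule, d/dx e^(−ax²) = −2ax·e^(−ax²).
State is unnormalized: ∫|φ|² dx = 0.082208, and ∫φ*·(−ħ²/2m · φ'') dx = 0.26823, so ⟨T⟩ = 0.26823 / 0.082208.
⟨T⟩ = 3.2629.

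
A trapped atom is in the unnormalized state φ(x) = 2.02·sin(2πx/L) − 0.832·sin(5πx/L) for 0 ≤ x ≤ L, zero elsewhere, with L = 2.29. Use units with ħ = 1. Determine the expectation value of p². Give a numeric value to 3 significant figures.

13.3

p² φ = −ħ² d²φ/dx²; ⟨p²⟩ = −ħ² ∫ φ*·φ'' dx / ∫|φ|² dx.
d²/dx² sin(jπx/L) = −(jπ/L)²·sin(jπx/L); on 0 ≤ x ≤ L, ∫sin²(jπx/L) dx = L/2 and ∫sin(jπx/L)·sin(lπx/L) dx = 0 for j ≠ l, so only diagonal terms survive in ∫|φ|² and ∫φ·φ″; ∫φ·φ′ dx = [φ²/2] between the walls = 0.
State is unnormalized: ∫|φ|² dx = 5.4647, and ∫φ*·(−ħ² φ'') dx = 72.464, so ⟨p²⟩ = 72.464 / 5.4647.
⟨p²⟩ = 13.261.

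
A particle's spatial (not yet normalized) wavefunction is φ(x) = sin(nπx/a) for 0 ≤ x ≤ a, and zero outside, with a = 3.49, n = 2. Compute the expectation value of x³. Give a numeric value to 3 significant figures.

⟨x³⟩ = ∫ x³·|φ|² dx / ∫|φ|² dx (integrals over the domain).
With sin²θ = (1 − cos2θ)/2 on 0 ≤ x ≤ a: ∫sin²(nπx/a) dx = a/2, ∫x·sin²(nπx/a) dx = a²/4, ∫x²·sin²(nπx/a) dx = a³·(1/6 − 1/(4n²π²)); higher powers xᵏ the same way, integrating xᵏ·cos(2nπx/a) by parts.
State is unnormalized: ∫|φ|² dx = 1.7450, and ∫φ*·x³·φ dx = 17.135, so ⟨x³⟩ = 17.135 / 1.7450.
⟨x³⟩ = 9.8196.

9.82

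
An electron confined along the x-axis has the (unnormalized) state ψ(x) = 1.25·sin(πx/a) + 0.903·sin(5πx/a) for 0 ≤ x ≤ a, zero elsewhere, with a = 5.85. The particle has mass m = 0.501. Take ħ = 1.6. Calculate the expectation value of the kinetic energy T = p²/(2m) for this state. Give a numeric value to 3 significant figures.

T = −(ħ²/2m) d²/dx², so ⟨T⟩ = −(ħ²/2m) ∫ ψ*·ψ'' dx / ∫|ψ|² dx; with m = 0.501.
d²/dx² sin(jπx/a) = −(jπ/a)²·sin(jπx/a); on 0 ≤ x ≤ a, ∫sin²(jπx/a) dx = a/2 and ∫sin(jπx/a)·sin(lπx/a) dx = 0 for j ≠ l, so only diagonal terms survive in ∫|ψ|² and ∫ψ·ψ″; ∫ψ·ψ′ dx = [ψ²/2] between the walls = 0.
State is unnormalized: ∫|ψ|² dx = 6.9554, and ∫ψ*·(−ħ²/2m · ψ'') dx = 47.302, so ⟨T⟩ = 47.302 / 6.9554.
⟨T⟩ = 6.8007.

6.80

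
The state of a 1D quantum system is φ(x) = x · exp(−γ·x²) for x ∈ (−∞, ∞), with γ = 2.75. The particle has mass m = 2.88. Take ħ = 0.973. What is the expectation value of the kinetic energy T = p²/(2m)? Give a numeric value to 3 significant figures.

T = −(ħ²/2m) d²/dx², so ⟨T⟩ = −(ħ²/2m) ∫ φ*·φ'' dx / ∫|φ|² dx; with m = 2.88.
Expand each integrand as polynomial × e^(−2γx²) and use ∫x^(2j)·e^(−2γx²) dx = (2j−1)!!/(4γ)^j · √(π/(2γ)), odd powers → 0; here √(π/(2γ)) = 0.75578. Differentiate with the product rule, d/dx e^(−γx²) = −2γx·e^(−γx²).
State is unnormalized: ∫|φ|² dx = 0.068707, and ∫φ*·(−ħ²/2m · φ'') dx = 0.093166, so ⟨T⟩ = 0.093166 / 0.068707.
⟨T⟩ = 1.3560.

1.36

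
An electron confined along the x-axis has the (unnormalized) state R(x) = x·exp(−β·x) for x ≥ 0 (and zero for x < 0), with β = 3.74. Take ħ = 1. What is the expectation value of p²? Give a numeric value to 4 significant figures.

13.99

p² R = −ħ² d²R/dx²; ⟨p²⟩ = −ħ² ∫ R*·R'' dx / ∫|R|² dx.
Differentiate x·exp(−β·x) with the product rule; every integrand then reduces to terms xʲ·e^(−2βx) on [0, ∞), with ∫₀^∞ xʲ·e^(−2βx) dx = j!/(2β)^(j+1).
State is unnormalized: ∫|R|² dx = 0.0047789, and ∫R*·(−ħ² R'') dx = 0.066845, so ⟨p²⟩ = 0.066845 / 0.0047789.
⟨p²⟩ = 13.988.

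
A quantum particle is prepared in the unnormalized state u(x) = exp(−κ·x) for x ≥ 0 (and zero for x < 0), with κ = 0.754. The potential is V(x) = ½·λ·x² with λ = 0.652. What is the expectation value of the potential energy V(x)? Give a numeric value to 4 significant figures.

0.2867

⟨V⟩ = ∫ V(x)·|u|² dx / ∫|u|² dx.
Every integrand reduces to terms xʲ·e^(−2κx) on [0, ∞); use ∫₀^∞ xʲ·e^(−2κx) dx = j!/(2κ)^(j+1).
State is unnormalized: ∫|u|² dx = 0.66313, and ∫u*·V(x)·u dx = 0.19013, so ⟨V⟩ = 0.19013 / 0.66313.
⟨V⟩ = 0.28671.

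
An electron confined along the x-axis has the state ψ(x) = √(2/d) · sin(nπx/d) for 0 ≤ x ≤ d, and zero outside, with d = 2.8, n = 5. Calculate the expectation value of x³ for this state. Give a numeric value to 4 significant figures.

5.421

⟨x³⟩ = ∫ x³·|ψ|² dx (integrals over the domain).
With sin²θ = (1 − cos2θ)/2 on 0 ≤ x ≤ d: ∫sin²(nπx/d) dx = d/2, ∫x·sin²(nπx/d) dx = d²/4, ∫x²·sin²(nπx/d) dx = d³·(1/6 − 1/(4n²π²)); higher powers xᵏ the same way, integrating xᵏ·cos(2nπx/d) by parts.
⟨x³⟩ = 5.4213.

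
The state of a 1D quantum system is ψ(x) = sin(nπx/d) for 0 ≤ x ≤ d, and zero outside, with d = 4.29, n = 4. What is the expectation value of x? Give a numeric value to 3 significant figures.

2.15

⟨x⟩ = ∫ x·|ψ|² dx / ∫|ψ|² dx (integrals over the domain).
With sin²θ = (1 − cos2θ)/2 on 0 ≤ x ≤ d: ∫sin²(nπx/d) dx = d/2, ∫x·sin²(nπx/d) dx = d²/4, ∫x²·sin²(nπx/d) dx = d³·(1/6 − 1/(4n²π²)); higher powers xᵏ the same way, integrating xᵏ·cos(2nπx/d) by parts.
State is unnormalized: ∫|ψ|² dx = 2.1450, and ∫ψ*·x·ψ dx = 4.6010, so ⟨x⟩ = 4.6010 / 2.1450.
⟨x⟩ = 2.1450.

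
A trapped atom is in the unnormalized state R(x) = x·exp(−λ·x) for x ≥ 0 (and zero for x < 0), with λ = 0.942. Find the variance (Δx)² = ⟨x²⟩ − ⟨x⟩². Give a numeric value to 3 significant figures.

0.845

Compute ⟨x⟩ and ⟨x²⟩ separately, then (Δx)² = ⟨x²⟩ − ⟨x⟩².
Every integrand reduces to terms xʲ·e^(−2λx) on [0, ∞); use ∫₀^∞ xʲ·e^(−2λx) dx = j!/(2λ)^(j+1).
Normalization: ∫|R|² dx = 0.29908.
⟨x⟩ = 1.5924 and ⟨x²⟩ = 3.3808.
(Δx)² = 3.3808 − (1.5924)² = 0.84520.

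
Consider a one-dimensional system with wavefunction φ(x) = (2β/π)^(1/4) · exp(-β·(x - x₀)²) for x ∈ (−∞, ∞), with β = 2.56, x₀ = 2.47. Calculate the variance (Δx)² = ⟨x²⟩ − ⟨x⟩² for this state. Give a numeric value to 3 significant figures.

0.0977

Compute ⟨x⟩ and ⟨x²⟩ separately, then (Δx)² = ⟨x²⟩ − ⟨x⟩².
Gaussian moments (u = x − x₀): ∫u^(2j)·e^(−2βu²) du = (2j−1)!!/(4β)^j · √(π/(2β)), odd powers integrate to 0; here √(π/(2β)) = 0.78332.
⟨x⟩ = 2.4700 and ⟨x²⟩ = 6.1986.
(Δx)² = 6.1986 − (2.4700)² = 0.097656.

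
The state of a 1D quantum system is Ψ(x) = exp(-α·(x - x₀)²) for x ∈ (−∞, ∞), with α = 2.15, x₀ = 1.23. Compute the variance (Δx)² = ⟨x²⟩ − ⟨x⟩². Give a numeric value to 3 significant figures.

0.116

Compute ⟨x⟩ and ⟨x²⟩ separately, then (Δx)² = ⟨x²⟩ − ⟨x⟩².
Gaussian moments (u = x − x₀): ∫u^(2j)·e^(−2αu²) du = (2j−1)!!/(4α)^j · √(π/(2α)), odd powers integrate to 0; here √(π/(2α)) = 0.85475.
Normalization: ∫|Ψ|² dx = 0.85475.
⟨x⟩ = 1.2300 and ⟨x²⟩ = 1.6292.
(Δx)² = 1.6292 − (1.2300)² = 0.11628.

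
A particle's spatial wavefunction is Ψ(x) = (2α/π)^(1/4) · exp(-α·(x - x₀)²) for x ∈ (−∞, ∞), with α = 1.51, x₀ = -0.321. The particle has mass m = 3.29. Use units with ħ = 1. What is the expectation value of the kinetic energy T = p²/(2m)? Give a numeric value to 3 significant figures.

0.229

T = −(ħ²/2m) d²/dx², so ⟨T⟩ = −(ħ²/2m) ∫ Ψ*·Ψ'' dx; with m = 3.29.
Gaussian moments (u = x − x₀): ∫u^(2j)·e^(−2αu²) du = (2j−1)!!/(4α)^j · √(π/(2α)), odd powers integrate to 0; here √(π/(2α)) = 1.0199. Derivatives: d/dx e^(−αu²) = −2αu·e^(−αu²), d²/dx² e^(−αu²) = (4α²u² − 2α)·e^(−αu²).
⟨T⟩ = 0.22948.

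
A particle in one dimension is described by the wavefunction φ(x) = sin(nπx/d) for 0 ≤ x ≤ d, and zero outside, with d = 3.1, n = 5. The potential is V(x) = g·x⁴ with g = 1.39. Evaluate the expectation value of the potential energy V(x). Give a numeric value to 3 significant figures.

25.2

⟨V⟩ = ∫ V(x)·|φ|² dx / ∫|φ|² dx.
With sin²θ = (1 − cos2θ)/2 on 0 ≤ x ≤ d: ∫sin²(nπx/d) dx = d/2, ∫x·sin²(nπx/d) dx = d²/4, ∫x²·sin²(nπx/d) dx = d³·(1/6 − 1/(4n²π²)); higher powers xᵏ the same way, integrating xᵏ·cos(2nπx/d) by parts.
State is unnormalized: ∫|φ|² dx = 1.5500, and ∫φ*·V(x)·φ dx = 38.993, so ⟨V⟩ = 38.993 / 1.5500.
⟨V⟩ = 25.157.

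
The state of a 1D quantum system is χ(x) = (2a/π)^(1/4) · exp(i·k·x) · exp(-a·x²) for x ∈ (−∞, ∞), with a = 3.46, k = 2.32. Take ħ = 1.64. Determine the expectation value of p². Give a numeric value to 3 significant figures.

23.8

p² χ = −ħ² d²χ/dx²; ⟨p²⟩ = −ħ² ∫ χ*·χ'' dx.
Gaussian moments: ∫x^(2j)·e^(−2ax²) dx = (2j−1)!!/(4a)^j · √(π/(2a)), odd powers integrate to 0; here √(π/(2a)) = 0.67379. Derivatives: χ′ = (ik − 2ax)·χ, χ″ = ((ik − 2ax)² − 2a)·χ; the odd-in-x pieces drop out.
⟨p²⟩ = 23.783.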